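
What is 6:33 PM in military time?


Input: 6:33 PM
PM: 6 + 12 = 18

18:33


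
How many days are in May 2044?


Month: May (month 5)
May has 31 days

31 days


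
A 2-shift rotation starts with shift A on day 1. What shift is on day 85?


Shifts: A, B
Start: A (index 0)
Day 85: (0 + 85 - 1) mod 2
= 84 mod 2
= 0
Index 0 → shift A

Shift A


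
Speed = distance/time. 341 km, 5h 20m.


63.9 km/h

Distance: 341 km
Time: 5h 20m = 320 min = 320/60 = 16/3 hours
Speed = 341 ÷ (16/3) = 341 × 3 / 16 = 1023/16 ≈ 63.9 km/h


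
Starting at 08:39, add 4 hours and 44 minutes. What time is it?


13:23

Start: 519 minutes from midnight
Add: 284 minutes
Total: 803 minutes
Hours: 803 ÷ 60 = 13 remainder 23


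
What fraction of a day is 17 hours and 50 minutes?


0.7431 (74.31%)

Total minutes: 17×60 + 50 = 1070
Day = 24×60 = 1440 minutes
Fraction = 1070/1440 ≈ 0.7431
As a percentage: 1070/1440 × 100 ≈ 74.31%


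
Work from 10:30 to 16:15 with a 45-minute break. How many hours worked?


Total time = (16×60+15) - (10×60+30)
= 975 - 630 = 345 min
Minus break: 345 - 45 = 300 min
= 5h 0m

5h 0m (300 minutes)


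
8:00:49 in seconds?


28849 seconds

Hours: 8 × 3600 = 28800
Minutes: 0 × 60 = 0
Seconds: 49
Total = 28800 + 0 + 49 = 28849


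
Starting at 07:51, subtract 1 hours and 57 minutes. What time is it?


Start: 471 minutes from midnight
Subtract: 117 minutes
Remaining: 471 - 117 = 354
Hours: 5, Minutes: 54

05:54


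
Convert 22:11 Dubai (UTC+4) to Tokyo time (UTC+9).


Time difference = UTC+9 - UTC+4 = +5 hours
New hour = (22 + 5) mod 24
= 27 mod 24 = 3
Minutes unchanged → 03:11; 27 ≥ 24 → next day

03:11 (next day)


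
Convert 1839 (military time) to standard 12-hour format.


Hour: 18
18 - 12 = 6 → PM

6:39 PM


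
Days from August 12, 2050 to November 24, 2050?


104 days

From August 12, 2050 to November 24, 2050
Rest of August 2050: 31 - 12 = 19
Full months: September 30, October 31
Days into November 2050: 24
Total = 19 + 30 + 31 + 24 = 104 days


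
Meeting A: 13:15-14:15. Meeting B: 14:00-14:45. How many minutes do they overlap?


15 minutes

Meeting A: 795-855 (in minutes from midnight)
Meeting B: 840-885
Overlap start = max(795, 840) = 840
Overlap end = min(855, 885) = 855
Overlap = max(0, 855 - 840) = 15 min


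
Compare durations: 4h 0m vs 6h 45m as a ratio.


Duration 1: 240 minutes
Duration 2: 405 minutes
Ratio = 240:405
GCD = 15
Simplified = 16:27
As a decimal: 16/27 ≈ 0.59

16:27 (0.59)


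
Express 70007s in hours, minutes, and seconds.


Hours: 70007 ÷ 3600 = 19 remainder 1607
Minutes: 1607 ÷ 60 = 26 remainder 47
Seconds: 47

19h 26m 47s


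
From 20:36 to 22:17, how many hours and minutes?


End time in minutes: 22×60 + 17 = 1337
Start time in minutes: 20×60 + 36 = 1236
Difference = 1337 - 1236 = 101 minutes
= 1 hours 41 minutes

1h 41m


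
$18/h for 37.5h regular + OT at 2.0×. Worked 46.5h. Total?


$999.00

Regular: 37.5h × $18 = $675.00
Overtime: 46.5 - 37.5 = 9.0h
OT pay: 9.0h × $18 × 2.0 = $324.00
Total = $675.00 + $324.00 = $999.00


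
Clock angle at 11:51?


Hour hand = 11×30 + 51×0.5 = 355.5°
Minute hand = 51×6 = 306°
Difference = |355.5 - 306| = 49.5°

49.5°


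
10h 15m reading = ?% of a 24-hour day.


Time: 615 minutes
Day: 1440 minutes
Percentage = (615/1440) × 100 ≈ 42.7%

42.7%


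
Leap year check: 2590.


No

Rules: divisible by 4 AND (not by 100 OR by 400)
2590 ÷ 4 = 647 remainder 2 → not divisible by 4
Not divisible by 4 → not a leap year


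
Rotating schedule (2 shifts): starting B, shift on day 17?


Shifts: A, B
Start: B (index 1)
Day 17: (1 + 17 - 1) mod 2
= 17 mod 2
= 1
Index 1 → shift B

Shift B


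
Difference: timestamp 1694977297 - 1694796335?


180962 seconds (50.3 hours / 2.09 days)

Difference = 1694977297 - 1694796335 = 180962 seconds
In hours: 180962 / 3600 ≈ 50.3
In days: 180962 / 86400 ≈ 2.09


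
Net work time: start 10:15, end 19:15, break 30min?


8h 30m (510 minutes)

Total time = (19×60+15) - (10×60+15)
= 1155 - 615 = 540 min
Minus break: 540 - 30 = 510 min
= 8h 30m


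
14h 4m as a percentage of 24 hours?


Total minutes: 14×60 + 4 = 844
Day = 24×60 = 1440 minutes
Fraction = 844/1440 ≈ 0.5861
As a percentage: 844/1440 × 100 ≈ 58.61%

0.5861 (58.61%)


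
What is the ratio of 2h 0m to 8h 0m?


Duration 1: 120 minutes
Duration 2: 480 minutes
Ratio = 120:480
GCD = 120
Simplified = 1:4
As a decimal: 1/4 = 0.25

1:4 (0.25)


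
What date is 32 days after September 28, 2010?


Start: September 28, 2010
Add 32 days
September 28 → October 1: 30 - 28 + 1 = 3 days (32 - 3 = 29 left)
October 1 + 29 = October 30, 2010

October 30, 2010


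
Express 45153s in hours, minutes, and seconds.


Hours: 45153 ÷ 3600 = 12 remainder 1953
Minutes: 1953 ÷ 60 = 32 remainder 33
Seconds: 33

12h 32m 33s


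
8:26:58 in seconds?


30418 seconds

Hours: 8 × 3600 = 28800
Minutes: 26 × 60 = 1560
Seconds: 58
Total = 28800 + 1560 + 58 = 30418


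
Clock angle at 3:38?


Hour hand = 3×30 + 38×0.5 = 109.0°
Minute hand = 38×6 = 228°
Difference = |109.0 - 228| = 119.0°

119.0°


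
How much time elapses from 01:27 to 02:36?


1h 9m

End time in minutes: 2×60 + 36 = 156
Start time in minutes: 1×60 + 27 = 87
Difference = 156 - 87 = 69 minutes
= 1 hours 9 minutes


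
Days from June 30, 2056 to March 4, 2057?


247 days

From June 30, 2056 to March 4, 2057
Rest of June 2056: 30 - 30 = 0
Full months: July 31, August 31, September 30, October 31, November 30, December 31, January 31, February 2057 28
Days into March 2057: 4
Total = 0 + 31 + 31 + 30 + 31 + 30 + 31 + 31 + 28 + 4 = 247 days


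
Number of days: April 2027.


Month: April (month 4)
April has 30 days

30 days


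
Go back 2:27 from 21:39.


19:12

Start: 1299 minutes from midnight
Subtract: 147 minutes
Remaining: 1299 - 147 = 1152
Hours: 19, Minutes: 12


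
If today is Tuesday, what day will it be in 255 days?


Start: Tuesday (index 1)
(1 + 255) mod 7
= 256 mod 7
= 4
Index 4 → Friday

Friday


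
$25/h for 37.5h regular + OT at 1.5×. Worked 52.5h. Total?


Regular: 37.5h × $25 = $937.50
Overtime: 52.5 - 37.5 = 15.0h
OT pay: 15.0h × $25 × 1.5 = $562.50
Total = $937.50 + $562.50 = $1500.00

$1500.00


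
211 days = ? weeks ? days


Weeks: 211 ÷ 7 = 30 remainder 1

30 weeks 1 days


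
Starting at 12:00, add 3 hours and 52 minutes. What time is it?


15:52

Start: 720 minutes from midnight
Add: 232 minutes
Total: 952 minutes
Hours: 952 ÷ 60 = 15 remainder 52


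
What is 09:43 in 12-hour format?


Hour: 9
9 < 12 → AM

9:43 AM


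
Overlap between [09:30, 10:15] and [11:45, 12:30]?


0 minutes

Meeting A: 570-615 (in minutes from midnight)
Meeting B: 705-750
Overlap start = max(570, 705) = 705
Overlap end = min(615, 750) = 615
Overlap = max(0, 615 - 705) = 0 min


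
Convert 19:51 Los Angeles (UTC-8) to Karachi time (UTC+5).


Time difference = UTC+5 - UTC-8 = +13 hours
New hour = (19 + 13) mod 24
= 32 mod 24 = 8
Minutes unchanged → 08:51; 32 ≥ 24 → next day

08:51 (next day)


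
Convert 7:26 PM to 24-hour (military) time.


Input: 7:26 PM
PM: 7 + 12 = 19

19:26


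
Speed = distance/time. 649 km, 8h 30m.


Distance: 649 km
Time: 8h 30m = 510 min = 510/60 = 17/2 hours
Speed = 649 ÷ (17/2) = 649 × 2 / 17 = 1298/17 ≈ 76.4 km/h

76.4 km/h


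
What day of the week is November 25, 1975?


Zeller's congruence:
q=25, m=11, k=75, j=19
h = (25 + ⌊13×12/5⌋ + 75 + ⌊75/4⌋ + ⌊19/4⌋ - 2×19) mod 7
= (25 + 31 + 75 + 18 + 4 - 38) mod 7
= 115 mod 7 = 3
h=3 → Tuesday

Tuesday


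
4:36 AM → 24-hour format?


04:36

Input: 4:36 AM
AM hour stays: 4


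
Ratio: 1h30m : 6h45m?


Duration 1: 90 minutes
Duration 2: 405 minutes
Ratio = 90:405
GCD = 45
Simplified = 2:9
As a decimal: 2/9 ≈ 0.22

2:9 (0.22)


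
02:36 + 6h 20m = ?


08:56

Start: 156 minutes from midnight
Add: 380 minutes
Total: 536 minutes
Hours: 536 ÷ 60 = 8 remainder 56


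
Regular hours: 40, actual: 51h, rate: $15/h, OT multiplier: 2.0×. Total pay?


$930.00

Regular: 40h × $15 = $600.00
Overtime: 51 - 40 = 11h
OT pay: 11h × $15 × 2.0 = $330.00
Total = $600.00 + $330.00 = $930.00


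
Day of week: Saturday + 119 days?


Start: Saturday (index 5)
(5 + 119) mod 7
= 124 mod 7
= 5
Index 5 → Saturday

Saturday


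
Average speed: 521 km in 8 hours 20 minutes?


Distance: 521 km
Time: 8h 20m = 500 min = 500/60 = 25/3 hours
Speed = 521 ÷ (25/3) = 521 × 3 / 25 = 1563/25 ≈ 62.5 km/h

62.5 km/h


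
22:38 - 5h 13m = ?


17:25

Start: 1358 minutes from midnight
Subtract: 313 minutes
Remaining: 1358 - 313 = 1045
Hours: 17, Minutes: 25


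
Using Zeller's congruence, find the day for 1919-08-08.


Zeller's congruence:
q=8, m=8, k=19, j=19
h = (8 + ⌊13×9/5⌋ + 19 + ⌊19/4⌋ + ⌊19/4⌋ - 2×19) mod 7
= (8 + 23 + 19 + 4 + 4 - 38) mod 7
= 20 mod 7 = 6
h=6 → Friday

Friday


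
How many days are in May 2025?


Month: May (month 5)
May has 31 days

31 days


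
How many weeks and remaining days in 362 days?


51 weeks 5 days

Weeks: 362 ÷ 7 = 51 remainder 5


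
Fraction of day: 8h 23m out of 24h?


0.3493 (34.93%)

Total minutes: 8×60 + 23 = 503
Day = 24×60 = 1440 minutes
Fraction = 503/1440 ≈ 0.3493
As a percentage: 503/1440 × 100 ≈ 34.93%


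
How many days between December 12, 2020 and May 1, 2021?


From December 12, 2020 to May 1, 2021
Rest of December 2020: 31 - 12 = 19
Full months: January 31, February 2021 28, March 31, April 30
Days into May 2021: 1
Total = 19 + 31 + 28 + 31 + 30 + 1 = 140 days

140 days


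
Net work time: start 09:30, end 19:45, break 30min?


Total time = (19×60+45) - (9×60+30)
= 1185 - 570 = 615 min
Minus break: 615 - 30 = 585 min
= 9h 45m

9h 45m (585 minutes)


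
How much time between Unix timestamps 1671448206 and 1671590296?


142090 seconds (39.5 hours / 1.64 days)

Difference = 1671590296 - 1671448206 = 142090 seconds
In hours: 142090 / 3600 ≈ 39.5
In days: 142090 / 86400 ≈ 1.64


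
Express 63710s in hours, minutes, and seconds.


17h 41m 50s

Hours: 63710 ÷ 3600 = 17 remainder 2510
Minutes: 2510 ÷ 60 = 41 remainder 50
Seconds: 50


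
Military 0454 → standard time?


Hour: 4
4 < 12 → AM

4:54 AM


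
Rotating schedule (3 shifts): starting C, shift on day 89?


Shifts: A, B, C
Start: C (index 2)
Day 89: (2 + 89 - 1) mod 3
= 90 mod 3
= 0
Index 0 → shift A

Shift A


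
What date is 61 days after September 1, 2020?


Start: September 1, 2020
Add 61 days
September 1 → October 1: 30 - 1 + 1 = 30 days (61 - 30 = 31 left)
October 1 → November 1: 31 - 1 + 1 = 31 days (31 - 31 = 0 left)
Land exactly on November 1, 2020

November 1, 2020


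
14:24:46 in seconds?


Hours: 14 × 3600 = 50400
Minutes: 24 × 60 = 1440
Seconds: 46
Total = 50400 + 1440 + 46 = 51886

51886 seconds


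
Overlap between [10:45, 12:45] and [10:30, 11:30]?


Meeting A: 645-765 (in minutes from midnight)
Meeting B: 630-690
Overlap start = max(645, 630) = 645
Overlap end = min(765, 690) = 690
Overlap = max(0, 690 - 645) = 45 min

45 minutes


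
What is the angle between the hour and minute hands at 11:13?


101.5°

Hour hand = 11×30 + 13×0.5 = 336.5°
Minute hand = 13×6 = 78°
Difference = |336.5 - 78| = 258.5°
Since > 180°: 360 - 258.5 = 101.5°


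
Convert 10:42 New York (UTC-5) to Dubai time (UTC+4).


19:42

Time difference = UTC+4 - UTC-5 = +9 hours
New hour = (10 + 9) mod 24
= 19 mod 24 = 19
Minutes unchanged → 19:42


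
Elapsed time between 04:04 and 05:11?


End time in minutes: 5×60 + 11 = 311
Start time in minutes: 4×60 + 4 = 244
Difference = 311 - 244 = 67 minutes
= 1 hours 7 minutes

1h 7m


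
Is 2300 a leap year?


Rules: divisible by 4 AND (not by 100 OR by 400)
2300 ÷ 4 = 575 exactly → divisible by 4
2300 ÷ 100 = 23 exactly → divisible by 100
2300 ÷ 400 = 5 remainder 300 → not divisible by 400
Divisible by 100 but not by 400 → not a leap year

No


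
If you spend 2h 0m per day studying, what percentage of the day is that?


Time: 120 minutes
Day: 1440 minutes
Percentage = (120/1440) × 100 ≈ 8.3%

8.3%


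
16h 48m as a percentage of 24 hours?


0.7000 (70.00%)

Total minutes: 16×60 + 48 = 1008
Day = 24×60 = 1440 minutes
Fraction = 1008/1440 = 0.7000
As a percentage: 1008/1440 × 100 = 70.00%


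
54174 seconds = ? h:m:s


Hours: 54174 ÷ 3600 = 15 remainder 174
Minutes: 174 ÷ 60 = 2 remainder 54
Seconds: 54

15h 2m 54s


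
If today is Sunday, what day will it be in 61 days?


Start: Sunday (index 6)
(6 + 61) mod 7
= 67 mod 7
= 4
Index 4 → Friday

Friday


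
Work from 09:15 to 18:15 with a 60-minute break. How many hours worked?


8h 0m (480 minutes)

Total time = (18×60+15) - (9×60+15)
= 1095 - 555 = 540 min
Minus break: 540 - 60 = 480 min
= 8h 0m


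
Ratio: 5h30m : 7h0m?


11:14 (0.79)

Duration 1: 330 minutes
Duration 2: 420 minutes
Ratio = 330:420
GCD = 30
Simplified = 11:14
As a decimal: 11/14 ≈ 0.79


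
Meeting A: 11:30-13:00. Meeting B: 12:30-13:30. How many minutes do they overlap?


Meeting A: 690-780 (in minutes from midnight)
Meeting B: 750-810
Overlap start = max(690, 750) = 750
Overlap end = min(780, 810) = 780
Overlap = max(0, 780 - 750) = 30 min

30 minutes


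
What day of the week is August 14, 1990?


Tuesday

Zeller's congruence:
q=14, m=8, k=90, j=19
h = (14 + ⌊13×9/5⌋ + 90 + ⌊90/4⌋ + ⌊19/4⌋ - 2×19) mod 7
= (14 + 23 + 90 + 22 + 4 - 38) mod 7
= 115 mod 7 = 3
h=3 → Tuesday


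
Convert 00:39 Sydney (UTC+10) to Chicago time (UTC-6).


Time difference = UTC-6 - UTC+10 = -16 hours
New hour = (0 -16) mod 24
= -16 mod 24 = 8
Minutes unchanged → 08:39; -16 < 0 → previous day

08:39 (previous day)


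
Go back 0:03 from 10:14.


10:11

Start: 614 minutes from midnight
Subtract: 3 minutes
Remaining: 614 - 3 = 611
Hours: 10, Minutes: 11


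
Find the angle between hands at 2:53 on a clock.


Hour hand = 2×30 + 53×0.5 = 86.5°
Minute hand = 53×6 = 318°
Difference = |86.5 - 318| = 231.5°
Since > 180°: 360 - 231.5 = 128.5°

128.5°


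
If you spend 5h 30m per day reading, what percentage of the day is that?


Time: 330 minutes
Day: 1440 minutes
Percentage = (330/1440) × 100 ≈ 22.9%

22.9%


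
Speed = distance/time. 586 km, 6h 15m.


Distance: 586 km
Time: 6h 15m = 375 min = 375/60 = 25/4 hours
Speed = 586 ÷ (25/4) = 586 × 4 / 25 = 2344/25 ≈ 93.8 km/h

93.8 km/h


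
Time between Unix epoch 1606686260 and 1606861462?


175202 seconds (48.7 hours / 2.03 days)

Difference = 1606861462 - 1606686260 = 175202 seconds
In hours: 175202 / 3600 ≈ 48.7
In days: 175202 / 86400 ≈ 2.03


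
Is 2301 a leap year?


No

Rules: divisible by 4 AND (not by 100 OR by 400)
2301 ÷ 4 = 575 remainder 1 → not divisible by 4
Not divisible by 4 → not a leap year


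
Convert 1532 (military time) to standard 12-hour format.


3:32 PM

Hour: 15
15 - 12 = 3 → PM


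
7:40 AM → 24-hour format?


07:40

Input: 7:40 AM
AM hour stays: 7


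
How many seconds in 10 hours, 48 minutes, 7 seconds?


38887 seconds

Hours: 10 × 3600 = 36000
Minutes: 48 × 60 = 2880
Seconds: 7
Total = 36000 + 2880 + 7 = 38887


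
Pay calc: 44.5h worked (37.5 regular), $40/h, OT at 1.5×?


$1920.00

Regular: 37.5h × $40 = $1500.00
Overtime: 44.5 - 37.5 = 7.0h
OT pay: 7.0h × $40 × 1.5 = $420.00
Total = $1500.00 + $420.00 = $1920.00


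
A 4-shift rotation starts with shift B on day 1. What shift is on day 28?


Shifts: A, B, C, D
Start: B (index 1)
Day 28: (1 + 28 - 1) mod 4
= 28 mod 4
= 0
Index 0 → shift A

Shift A


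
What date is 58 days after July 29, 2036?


September 25, 2036

Start: July 29, 2036
Add 58 days
July 29 → August 1: 31 - 29 + 1 = 3 days (58 - 3 = 55 left)
August 1 → September 1: 31 - 1 + 1 = 31 days (55 - 31 = 24 left)
September 1 + 24 = September 25, 2036


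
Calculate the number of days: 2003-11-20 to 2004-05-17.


179 days

From November 20, 2003 to May 17, 2004
Rest of November 2003: 30 - 20 = 10
Full months: December 31, January 31, February 2004 29, March 31, April 30
Days into May 2004: 17
Total = 10 + 31 + 31 + 29 + 31 + 30 + 17 = 179 days


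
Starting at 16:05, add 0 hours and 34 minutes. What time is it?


16:39

Start: 965 minutes from midnight
Add: 34 minutes
Total: 999 minutes
Hours: 999 ÷ 60 = 16 remainder 39


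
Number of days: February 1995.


28 days

Month: February (month 2)
February: 28 or 29 (leap year)
1995 leap year? No


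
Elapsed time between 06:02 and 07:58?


1h 56m

End time in minutes: 7×60 + 58 = 478
Start time in minutes: 6×60 + 2 = 362
Difference = 478 - 362 = 116 minutes
= 1 hours 56 minutes


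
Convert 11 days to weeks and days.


Weeks: 11 ÷ 7 = 1 remainder 4

1 weeks 4 days


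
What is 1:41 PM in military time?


13:41

Input: 1:41 PM
PM: 1 + 12 = 13


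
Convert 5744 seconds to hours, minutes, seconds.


1h 35m 44s

Hours: 5744 ÷ 3600 = 1 remainder 2144
Minutes: 2144 ÷ 60 = 35 remainder 44
Seconds: 44


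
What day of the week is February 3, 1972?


Thursday

Zeller's congruence:
q=3, m=14, k=71, j=19
h = (3 + ⌊13×15/5⌋ + 71 + ⌊71/4⌋ + ⌊19/4⌋ - 2×19) mod 7
= (3 + 39 + 71 + 17 + 4 - 38) mod 7
= 96 mod 7 = 5
h=5 → Thursday


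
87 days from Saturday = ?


Tuesday

Start: Saturday (index 5)
(5 + 87) mod 7
= 92 mod 7
= 1
Index 1 → Tuesday


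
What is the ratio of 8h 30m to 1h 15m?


Duration 1: 510 minutes
Duration 2: 75 minutes
Ratio = 510:75
GCD = 15
Simplified = 34:5
As a decimal: 34/5 = 6.80

34:5 (6.80)


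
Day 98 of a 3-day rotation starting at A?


Shift B

Shifts: A, B, C
Start: A (index 0)
Day 98: (0 + 98 - 1) mod 3
= 97 mod 3
= 1
Index 1 → shift B


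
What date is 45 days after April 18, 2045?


June 2, 2045

Start: April 18, 2045
Add 45 days
April 18 → May 1: 30 - 18 + 1 = 13 days (45 - 13 = 32 left)
May 1 → June 1: 31 - 1 + 1 = 31 days (32 - 31 = 1 left)
June 1 + 1 = June 2, 2045


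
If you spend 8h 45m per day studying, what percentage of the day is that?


36.5%

Time: 525 minutes
Day: 1440 minutes
Percentage = (525/1440) × 100 ≈ 36.5%


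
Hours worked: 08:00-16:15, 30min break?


Total time = (16×60+15) - (8×60+0)
= 975 - 480 = 495 min
Minus break: 495 - 30 = 465 min
= 7h 45m

7h 45m (465 minutes)


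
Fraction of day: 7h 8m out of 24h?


0.2972 (29.72%)

Total minutes: 7×60 + 8 = 428
Day = 24×60 = 1440 minutes
Fraction = 428/1440 ≈ 0.2972
As a percentage: 428/1440 × 100 ≈ 29.72%


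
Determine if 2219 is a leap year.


Rules: divisible by 4 AND (not by 100 OR by 400)
2219 ÷ 4 = 554 remainder 3 → not divisible by 4
Not divisible by 4 → not a leap year

No


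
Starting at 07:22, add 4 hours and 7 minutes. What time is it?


11:29

Start: 442 minutes from midnight
Add: 247 minutes
Total: 689 minutes
Hours: 689 ÷ 60 = 11 remainder 29


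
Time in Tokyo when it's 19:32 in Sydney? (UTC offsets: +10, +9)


Time difference = UTC+9 - UTC+10 = -1 hours
New hour = (19 -1) mod 24
= 18 mod 24 = 18
Minutes unchanged → 18:32

18:32


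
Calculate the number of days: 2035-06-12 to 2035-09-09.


89 days

From June 12, 2035 to September 9, 2035
Rest of June 2035: 30 - 12 = 18
Full months: July 31, August 31
Days into September 2035: 9
Total = 18 + 31 + 31 + 9 = 89 days


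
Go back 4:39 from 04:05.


23:26

Start: 245 minutes from midnight
Subtract: 279 minutes
Remaining: 245 - 279 = -34
Negative → add 24×60 = 1406
Hours: 23, Minutes: 26


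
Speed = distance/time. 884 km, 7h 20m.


Distance: 884 km
Time: 7h 20m = 440 min = 440/60 = 22/3 hours
Speed = 884 ÷ (22/3) = 884 × 3 / 22 = 2652/22 ≈ 120.5 km/h

120.5 km/h


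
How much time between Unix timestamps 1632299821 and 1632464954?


165133 seconds (45.9 hours / 1.91 days)

Difference = 1632464954 - 1632299821 = 165133 seconds
In hours: 165133 / 3600 ≈ 45.9
In days: 165133 / 86400 ≈ 1.91


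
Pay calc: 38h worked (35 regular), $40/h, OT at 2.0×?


Regular: 35h × $40 = $1400.00
Overtime: 38 - 35 = 3h
OT pay: 3h × $40 × 2.0 = $240.00
Total = $1400.00 + $240.00 = $1640.00

$1640.00


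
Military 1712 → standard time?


5:12 PM

Hour: 17
17 - 12 = 5 → PM


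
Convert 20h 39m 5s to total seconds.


74345 seconds

Hours: 20 × 3600 = 72000
Minutes: 39 × 60 = 2340
Seconds: 5
Total = 72000 + 2340 + 5 = 74345


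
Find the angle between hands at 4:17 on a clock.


26.5°

Hour hand = 4×30 + 17×0.5 = 128.5°
Minute hand = 17×6 = 102°
Difference = |128.5 - 102| = 26.5°


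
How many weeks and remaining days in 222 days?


31 weeks 5 days

Weeks: 222 ÷ 7 = 31 remainder 5


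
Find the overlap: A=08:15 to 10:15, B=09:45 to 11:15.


30 minutes

Meeting A: 495-615 (in minutes from midnight)
Meeting B: 585-675
Overlap start = max(495, 585) = 585
Overlap end = min(615, 675) = 615
Overlap = max(0, 615 - 585) = 30 min


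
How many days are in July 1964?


Month: July (month 7)
July has 31 days

31 days


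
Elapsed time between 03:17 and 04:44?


1h 27m

End time in minutes: 4×60 + 44 = 284
Start time in minutes: 3×60 + 17 = 197
Difference = 284 - 197 = 87 minutes
= 1 hours 27 minutes


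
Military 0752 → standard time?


7:52 AM

Hour: 7
7 < 12 → AM


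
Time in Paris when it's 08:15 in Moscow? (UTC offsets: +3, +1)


06:15

Time difference = UTC+1 - UTC+3 = -2 hours
New hour = (8 -2) mod 24
= 6 mod 24 = 6
Minutes unchanged → 06:15


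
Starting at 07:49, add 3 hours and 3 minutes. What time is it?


Start: 469 minutes from midnight
Add: 183 minutes
Total: 652 minutes
Hours: 652 ÷ 60 = 10 remainder 52

10:52


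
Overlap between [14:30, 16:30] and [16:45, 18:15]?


Meeting A: 870-990 (in minutes from midnight)
Meeting B: 1005-1095
Overlap start = max(870, 1005) = 1005
Overlap end = min(990, 1095) = 990
Overlap = max(0, 990 - 1005) = 0 min

0 minutes


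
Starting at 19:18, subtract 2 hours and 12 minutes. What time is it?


17:06

Start: 1158 minutes from midnight
Subtract: 132 minutes
Remaining: 1158 - 132 = 1026
Hours: 17, Minutes: 6


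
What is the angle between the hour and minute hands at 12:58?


Hour hand (12 ≡ 0 on the dial): 0×30 + 58×0.5 = 29.0°
Minute hand = 58×6 = 348°
Difference = |29.0 - 348| = 319.0°
Since > 180°: 360 - 319.0 = 41.0°

41.0°


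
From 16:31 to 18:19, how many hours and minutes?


End time in minutes: 18×60 + 19 = 1099
Start time in minutes: 16×60 + 31 = 991
Difference = 1099 - 991 = 108 minutes
= 1 hours 48 minutes

1h 48m


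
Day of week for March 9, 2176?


Saturday

Zeller's congruence:
q=9, m=3, k=76, j=21
h = (9 + ⌊13×4/5⌋ + 76 + ⌊76/4⌋ + ⌊21/4⌋ - 2×21) mod 7
= (9 + 10 + 76 + 19 + 5 - 42) mod 7
= 77 mod 7 = 0
h=0 → Saturday


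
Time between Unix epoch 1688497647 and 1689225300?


727653 seconds (202.1 hours / 8.42 days)

Difference = 1689225300 - 1688497647 = 727653 seconds
In hours: 727653 / 3600 ≈ 202.1
In days: 727653 / 86400 ≈ 8.42


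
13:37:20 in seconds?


Hours: 13 × 3600 = 46800
Minutes: 37 × 60 = 2220
Seconds: 20
Total = 46800 + 2220 + 20 = 49040

49040 seconds


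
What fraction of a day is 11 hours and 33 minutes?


Total minutes: 11×60 + 33 = 693
Day = 24×60 = 1440 minutes
Fraction = 693/1440 ≈ 0.4813
As a percentage: 693/1440 × 100 ≈ 48.13%

0.4813 (48.13%)


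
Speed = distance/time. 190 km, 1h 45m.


Distance: 190 km
Time: 1h 45m = 105 min = 105/60 = 7/4 hours
Speed = 190 ÷ (7/4) = 190 × 4 / 7 = 760/7 ≈ 108.6 km/h

108.6 km/h


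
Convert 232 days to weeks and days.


33 weeks 1 days

Weeks: 232 ÷ 7 = 33 remainder 1


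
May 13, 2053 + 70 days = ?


Start: May 13, 2053
Add 70 days
May 13 → June 1: 31 - 13 + 1 = 19 days (70 - 19 = 51 left)
June 1 → July 1: 30 - 1 + 1 = 30 days (51 - 30 = 21 left)
July 1 + 21 = July 22, 2053

July 22, 2053


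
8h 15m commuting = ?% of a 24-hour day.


34.4%

Time: 495 minutes
Day: 1440 minutes
Percentage = (495/1440) × 100 ≈ 34.4%


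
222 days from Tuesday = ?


Start: Tuesday (index 1)
(1 + 222) mod 7
= 223 mod 7
= 6
Index 6 → Sunday

Sunday


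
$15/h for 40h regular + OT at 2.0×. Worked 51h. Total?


$930.00

Regular: 40h × $15 = $600.00
Overtime: 51 - 40 = 11h
OT pay: 11h × $15 × 2.0 = $330.00
Total = $600.00 + $330.00 = $930.00


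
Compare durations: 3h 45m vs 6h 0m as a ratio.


5:8 (0.63)

Duration 1: 225 minutes
Duration 2: 360 minutes
Ratio = 225:360
GCD = 45
Simplified = 5:8
As a decimal: 5/8 ≈ 0.63


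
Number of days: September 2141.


Month: September (month 9)
September has 30 days

30 days


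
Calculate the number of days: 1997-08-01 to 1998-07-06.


339 days

From August 1, 1997 to July 6, 1998
Rest of August 1997: 31 - 1 = 30
Full months: September 30, October 31, November 30, December 31, January 31, February 1998 28, March 31, April 30, May 31, June 30
Days into July 1998: 6
Total = 30 + 30 + 31 + 30 + 31 + 31 + 28 + 31 + 30 + 31 + 30 + 6 = 339 days


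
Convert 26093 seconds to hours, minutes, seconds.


Hours: 26093 ÷ 3600 = 7 remainder 893
Minutes: 893 ÷ 60 = 14 remainder 53
Seconds: 53

7h 14m 53s


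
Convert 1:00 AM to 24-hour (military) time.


Input: 1:00 AM
AM hour stays: 1

01:00


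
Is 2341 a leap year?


Rules: divisible by 4 AND (not by 100 OR by 400)
2341 ÷ 4 = 585 remainder 1 → not divisible by 4
Not divisible by 4 → not a leap year

No


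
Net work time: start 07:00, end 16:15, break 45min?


8h 30m (510 minutes)

Total time = (16×60+15) - (7×60+0)
= 975 - 420 = 555 min
Minus break: 555 - 45 = 510 min
= 8h 30m


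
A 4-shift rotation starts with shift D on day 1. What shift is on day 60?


Shifts: A, B, C, D
Start: D (index 3)
Day 60: (3 + 60 - 1) mod 4
= 62 mod 4
= 2
Index 2 → shift C

Shift C


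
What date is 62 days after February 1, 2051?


April 4, 2051

Start: February 1, 2051
Add 62 days
February 1 → March 1: 28 - 1 + 1 = 28 days (62 - 28 = 34 left)
March 1 → April 1: 31 - 1 + 1 = 31 days (34 - 31 = 3 left)
April 1 + 3 = April 4, 2051


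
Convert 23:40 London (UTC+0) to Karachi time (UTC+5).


04:40 (next day)

Time difference = UTC+5 - UTC+0 = +5 hours
New hour = (23 + 5) mod 24
= 28 mod 24 = 4
Minutes unchanged → 04:40; 28 ≥ 24 → next day


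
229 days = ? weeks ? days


32 weeks 5 days

Weeks: 229 ÷ 7 = 32 remainder 5


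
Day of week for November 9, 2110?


Sunday

Zeller's congruence:
q=9, m=11, k=10, j=21
h = (9 + ⌊13×12/5⌋ + 10 + ⌊10/4⌋ + ⌊21/4⌋ - 2×21) mod 7
= (9 + 31 + 10 + 2 + 5 - 42) mod 7
= 15 mod 7 = 1
h=1 → Sunday


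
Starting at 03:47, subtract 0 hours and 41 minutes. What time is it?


Start: 227 minutes from midnight
Subtract: 41 minutes
Remaining: 227 - 41 = 186
Hours: 3, Minutes: 6

03:06


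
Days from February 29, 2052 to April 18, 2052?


49 days

From February 29, 2052 to April 18, 2052
Rest of February 2052: 29 - 29 = 0
Full months: March 31
Days into April 2052: 18
Total = 0 + 31 + 18 = 49 days


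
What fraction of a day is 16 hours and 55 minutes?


Total minutes: 16×60 + 55 = 1015
Day = 24×60 = 1440 minutes
Fraction = 1015/1440 ≈ 0.7049
As a percentage: 1015/1440 × 100 ≈ 70.49%

0.7049 (70.49%)


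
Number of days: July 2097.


31 days

Month: July (month 7)
July has 31 days


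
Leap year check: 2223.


No

Rules: divisible by 4 AND (not by 100 OR by 400)
2223 ÷ 4 = 555 remainder 3 → not divisible by 4
Not divisible by 4 → not a leap year


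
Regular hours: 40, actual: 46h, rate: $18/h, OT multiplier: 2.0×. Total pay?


Regular: 40h × $18 = $720.00
Overtime: 46 - 40 = 6h
OT pay: 6h × $18 × 2.0 = $216.00
Total = $720.00 + $216.00 = $936.00

$936.00


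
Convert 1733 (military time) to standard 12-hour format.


5:33 PM

Hour: 17
17 - 12 = 5 → PM


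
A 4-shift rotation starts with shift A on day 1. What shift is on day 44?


Shifts: A, B, C, D
Start: A (index 0)
Day 44: (0 + 44 - 1) mod 4
= 43 mod 4
= 3
Index 3 → shift D

Shift D


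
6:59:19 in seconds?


25159 seconds

Hours: 6 × 3600 = 21600
Minutes: 59 × 60 = 3540
Seconds: 19
Total = 21600 + 3540 + 19 = 25159


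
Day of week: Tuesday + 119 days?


Tuesday

Start: Tuesday (index 1)
(1 + 119) mod 7
= 120 mod 7
= 1
Index 1 → Tuesday


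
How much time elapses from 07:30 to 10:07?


2h 37m

End time in minutes: 10×60 + 7 = 607
Start time in minutes: 7×60 + 30 = 450
Difference = 607 - 450 = 157 minutes
= 2 hours 37 minutes


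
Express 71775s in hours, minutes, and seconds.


19h 56m 15s

Hours: 71775 ÷ 3600 = 19 remainder 3375
Minutes: 3375 ÷ 60 = 56 remainder 15
Seconds: 15


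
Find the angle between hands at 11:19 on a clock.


Hour hand = 11×30 + 19×0.5 = 339.5°
Minute hand = 19×6 = 114°
Difference = |339.5 - 114| = 225.5°
Since > 180°: 360 - 225.5 = 134.5°

134.5°


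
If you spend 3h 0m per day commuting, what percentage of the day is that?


Time: 180 minutes
Day: 1440 minutes
Percentage = (180/1440) × 100 = 12.5%

12.5%


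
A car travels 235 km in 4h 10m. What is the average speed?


Distance: 235 km
Time: 4h 10m = 250 min = 250/60 = 25/6 hours
Speed = 235 ÷ (25/6) = 235 × 6 / 25 = 1410/25 = 56.4 km/h

56.4 km/h


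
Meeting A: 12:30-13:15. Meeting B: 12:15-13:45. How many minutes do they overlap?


45 minutes

Meeting A: 750-795 (in minutes from midnight)
Meeting B: 735-825
Overlap start = max(750, 735) = 750
Overlap end = min(795, 825) = 795
Overlap = max(0, 795 - 750) = 45 min


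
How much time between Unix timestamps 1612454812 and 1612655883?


Difference = 1612655883 - 1612454812 = 201071 seconds
In hours: 201071 / 3600 ≈ 55.9
In days: 201071 / 86400 ≈ 2.33

201071 seconds (55.9 hours / 2.33 days)


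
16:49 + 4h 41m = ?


21:30

Start: 1009 minutes from midnight
Add: 281 minutes
Total: 1290 minutes
Hours: 1290 ÷ 60 = 21 remainder 30


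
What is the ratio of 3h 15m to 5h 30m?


13:22 (0.59)

Duration 1: 195 minutes
Duration 2: 330 minutes
Ratio = 195:330
GCD = 15
Simplified = 13:22
As a decimal: 13/22 ≈ 0.59


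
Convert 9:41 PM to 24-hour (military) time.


21:41

Input: 9:41 PM
PM: 9 + 12 = 21


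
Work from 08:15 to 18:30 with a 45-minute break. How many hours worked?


9h 30m (570 minutes)

Total time = (18×60+30) - (8×60+15)
= 1110 - 495 = 615 min
Minus break: 615 - 45 = 570 min
= 9h 30m


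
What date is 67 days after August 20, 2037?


October 26, 2037

Start: August 20, 2037
Add 67 days
August 20 → September 1: 31 - 20 + 1 = 12 days (67 - 12 = 55 left)
September 1 → October 1: 30 - 1 + 1 = 30 days (55 - 30 = 25 left)
October 1 + 25 = October 26, 2037


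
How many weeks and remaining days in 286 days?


Weeks: 286 ÷ 7 = 40 remainder 6

40 weeks 6 days


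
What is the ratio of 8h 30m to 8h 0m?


17:16 (1.06)

Duration 1: 510 minutes
Duration 2: 480 minutes
Ratio = 510:480
GCD = 30
Simplified = 17:16
As a decimal: 17/16 ≈ 1.06


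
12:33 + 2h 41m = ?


15:14

Start: 753 minutes from midnight
Add: 161 minutes
Total: 914 minutes
Hours: 914 ÷ 60 = 15 remainder 14


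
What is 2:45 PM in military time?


14:45

Input: 2:45 PM
PM: 2 + 12 = 14


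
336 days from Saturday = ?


Saturday

Start: Saturday (index 5)
(5 + 336) mod 7
= 341 mod 7
= 5
Index 5 → Saturday


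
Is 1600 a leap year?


Yes

Rules: divisible by 4 AND (not by 100 OR by 400)
1600 ÷ 4 = 400 exactly → divisible by 4
1600 ÷ 100 = 16 exactly → divisible by 100
1600 ÷ 400 = 4 exactly → divisible by 400
Divisible by 400 → leap year


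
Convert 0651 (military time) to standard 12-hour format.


6:51 AM

Hour: 6
6 < 12 → AM


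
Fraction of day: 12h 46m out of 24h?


Total minutes: 12×60 + 46 = 766
Day = 24×60 = 1440 minutes
Fraction = 766/1440 ≈ 0.5319
As a percentage: 766/1440 × 100 ≈ 53.19%

0.5319 (53.19%)


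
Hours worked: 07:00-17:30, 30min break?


Total time = (17×60+30) - (7×60+0)
= 1050 - 420 = 630 min
Minus break: 630 - 30 = 600 min
= 10h 0m

10h 0m (600 minutes)


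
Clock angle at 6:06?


Hour hand = 6×30 + 6×0.5 = 183.0°
Minute hand = 6×6 = 36°
Difference = |183.0 - 36| = 147.0°

147.0°


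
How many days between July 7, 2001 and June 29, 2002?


357 days

From July 7, 2001 to June 29, 2002
Rest of July 2001: 31 - 7 = 24
Full months: August 31, September 30, October 31, November 30, December 31, January 31, February 2002 28, March 31, April 30, May 31
Days into June 2002: 29
Total = 24 + 31 + 30 + 31 + 30 + 31 + 31 + 28 + 31 + 30 + 31 + 29 = 357 days


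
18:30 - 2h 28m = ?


16:02

Start: 1110 minutes from midnight
Subtract: 148 minutes
Remaining: 1110 - 148 = 962
Hours: 16, Minutes: 2


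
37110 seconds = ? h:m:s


Hours: 37110 ÷ 3600 = 10 remainder 1110
Minutes: 1110 ÷ 60 = 18 remainder 30
Seconds: 30

10h 18m 30s


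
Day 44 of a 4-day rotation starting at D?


Shifts: A, B, C, D
Start: D (index 3)
Day 44: (3 + 44 - 1) mod 4
= 46 mod 4
= 2
Index 2 → shift C

Shift C


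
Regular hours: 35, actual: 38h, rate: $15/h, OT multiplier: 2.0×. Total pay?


Regular: 35h × $15 = $525.00
Overtime: 38 - 35 = 3h
OT pay: 3h × $15 × 2.0 = $90.00
Total = $525.00 + $90.00 = $615.00

$615.00


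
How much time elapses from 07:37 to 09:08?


1h 31m

End time in minutes: 9×60 + 8 = 548
Start time in minutes: 7×60 + 37 = 457
Difference = 548 - 457 = 91 minutes
= 1 hours 31 minutes


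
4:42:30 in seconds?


Hours: 4 × 3600 = 14400
Minutes: 42 × 60 = 2520
Seconds: 30
Total = 14400 + 2520 + 30 = 16950

16950 seconds


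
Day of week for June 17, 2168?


Zeller's congruence:
q=17, m=6, k=68, j=21
h = (17 + ⌊13×7/5⌋ + 68 + ⌊68/4⌋ + ⌊21/4⌋ - 2×21) mod 7
= (17 + 18 + 68 + 17 + 5 - 42) mod 7
= 83 mod 7 = 6
h=6 → Friday

Friday


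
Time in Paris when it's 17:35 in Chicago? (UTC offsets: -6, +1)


Time difference = UTC+1 - UTC-6 = +7 hours
New hour = (17 + 7) mod 24
= 24 mod 24 = 0
Minutes unchanged → 00:35; 24 ≥ 24 → next day

00:35 (next day)


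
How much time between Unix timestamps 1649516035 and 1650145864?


629829 seconds (175.0 hours / 7.29 days)

Difference = 1650145864 - 1649516035 = 629829 seconds
In hours: 629829 / 3600 ≈ 175.0
In days: 629829 / 86400 ≈ 7.29


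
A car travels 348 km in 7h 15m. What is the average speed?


48.0 km/h

Distance: 348 km
Time: 7h 15m = 435 min = 435/60 = 29/4 hours
Speed = 348 ÷ (29/4) = 348 × 4 / 29 = 1392/29 = 48.0 km/h


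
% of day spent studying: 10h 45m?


44.8%

Time: 645 minutes
Day: 1440 minutes
Percentage = (645/1440) × 100 ≈ 44.8%


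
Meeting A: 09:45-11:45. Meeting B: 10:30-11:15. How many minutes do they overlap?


45 minutes

Meeting A: 585-705 (in minutes from midnight)
Meeting B: 630-675
Overlap start = max(585, 630) = 630
Overlap end = min(705, 675) = 675
Overlap = max(0, 675 - 630) = 45 min


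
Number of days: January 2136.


Month: January (month 1)
January has 31 days

31 days


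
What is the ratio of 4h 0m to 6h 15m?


16:25 (0.64)

Duration 1: 240 minutes
Duration 2: 375 minutes
Ratio = 240:375
GCD = 15
Simplified = 16:25
As a decimal: 16/25 = 0.64


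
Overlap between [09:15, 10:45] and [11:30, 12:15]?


Meeting A: 555-645 (in minutes from midnight)
Meeting B: 690-735
Overlap start = max(555, 690) = 690
Overlap end = min(645, 735) = 645
Overlap = max(0, 645 - 690) = 0 min

0 minutes


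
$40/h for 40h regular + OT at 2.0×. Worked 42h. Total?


$1760.00

Regular: 40h × $40 = $1600.00
Overtime: 42 - 40 = 2h
OT pay: 2h × $40 × 2.0 = $160.00
Total = $1600.00 + $160.00 = $1760.00


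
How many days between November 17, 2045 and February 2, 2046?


From November 17, 2045 to February 2, 2046
Rest of November 2045: 30 - 17 = 13
Full months: December 31, January 31
Days into February 2046: 2
Total = 13 + 31 + 31 + 2 = 77 days

77 days


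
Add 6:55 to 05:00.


Start: 300 minutes from midnight
Add: 415 minutes
Total: 715 minutes
Hours: 715 ÷ 60 = 11 remainder 55

11:55


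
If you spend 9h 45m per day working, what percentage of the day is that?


Time: 585 minutes
Day: 1440 minutes
Percentage = (585/1440) × 100 ≈ 40.6%

40.6%


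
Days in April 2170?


30 days

Month: April (month 4)
April has 30 days


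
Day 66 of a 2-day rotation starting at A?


Shift B

Shifts: A, B
Start: A (index 0)
Day 66: (0 + 66 - 1) mod 2
= 65 mod 2
= 1
Index 1 → shift B


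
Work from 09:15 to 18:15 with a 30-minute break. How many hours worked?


Total time = (18×60+15) - (9×60+15)
= 1095 - 555 = 540 min
Minus break: 540 - 30 = 510 min
= 8h 30m

8h 30m (510 minutes)


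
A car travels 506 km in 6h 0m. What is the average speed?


84.3 km/h

Distance: 506 km
Time: 6 hours
Speed = 506 / 6 ≈ 84.3 km/h


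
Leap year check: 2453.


No

Rules: divisible by 4 AND (not by 100 OR by 400)
2453 ÷ 4 = 613 remainder 1 → not divisible by 4
Not divisible by 4 → not a leap year


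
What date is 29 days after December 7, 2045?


January 5, 2046

Start: December 7, 2045
Add 29 days
December 7 → January 1: 31 - 7 + 1 = 25 days (29 - 25 = 4 left)
January 1 + 4 = January 5, 2046


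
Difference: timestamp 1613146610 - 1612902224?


244386 seconds (67.9 hours / 2.83 days)

Difference = 1613146610 - 1612902224 = 244386 seconds
In hours: 244386 / 3600 ≈ 67.9
In days: 244386 / 86400 ≈ 2.83


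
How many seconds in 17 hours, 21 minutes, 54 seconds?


Hours: 17 × 3600 = 61200
Minutes: 21 × 60 = 1260
Seconds: 54
Total = 61200 + 1260 + 54 = 62514

62514 seconds


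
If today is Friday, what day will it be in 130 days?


Start: Friday (index 4)
(4 + 130) mod 7
= 134 mod 7
= 1
Index 1 → Tuesday

Tuesday


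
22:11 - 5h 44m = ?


16:27

Start: 1331 minutes from midnight
Subtract: 344 minutes
Remaining: 1331 - 344 = 987
Hours: 16, Minutes: 27


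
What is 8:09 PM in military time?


Input: 8:09 PM
PM: 8 + 12 = 20

20:09


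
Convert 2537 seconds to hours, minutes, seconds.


0h 42m 17s

Hours: 2537 ÷ 3600 = 0 remainder 2537
Minutes: 2537 ÷ 60 = 42 remainder 17
Seconds: 17


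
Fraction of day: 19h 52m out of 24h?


Total minutes: 19×60 + 52 = 1192
Day = 24×60 = 1440 minutes
Fraction = 1192/1440 ≈ 0.8278
As a percentage: 1192/1440 × 100 ≈ 82.78%

0.8278 (82.78%)


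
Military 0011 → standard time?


12:11 AM

Hour: 0
0 → 12 AM (midnight)


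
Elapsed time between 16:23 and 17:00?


0h 37m

End time in minutes: 17×60 + 0 = 1020
Start time in minutes: 16×60 + 23 = 983
Difference = 1020 - 983 = 37 minutes
= 0 hours 37 minutes


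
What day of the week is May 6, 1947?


Zeller's congruence:
q=6, m=5, k=47, j=19
h = (6 + ⌊13×6/5⌋ + 47 + ⌊47/4⌋ + ⌊19/4⌋ - 2×19) mod 7
= (6 + 15 + 47 + 11 + 4 - 38) mod 7
= 45 mod 7 = 3
h=3 → Tuesday

Tuesday


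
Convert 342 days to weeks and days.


Weeks: 342 ÷ 7 = 48 remainder 6

48 weeks 6 days


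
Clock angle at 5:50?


Hour hand = 5×30 + 50×0.5 = 175.0°
Minute hand = 50×6 = 300°
Difference = |175.0 - 300| = 125.0°

125.0°
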